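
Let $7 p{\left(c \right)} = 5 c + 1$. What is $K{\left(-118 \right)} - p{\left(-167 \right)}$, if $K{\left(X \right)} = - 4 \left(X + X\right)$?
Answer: $\frac{7442}{7} \approx 1063.1$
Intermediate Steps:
$p{\left(c \right)} = \frac{1}{7} + \frac{5 c}{7}$ ($p{\left(c \right)} = \frac{5 c + 1}{7} = \frac{1 + 5 c}{7} = \frac{1}{7} + \frac{5 c}{7}$)
$K{\left(X \right)} = - 8 X$ ($K{\left(X \right)} = - 4 \cdot 2 X = - 8 X$)
$K{\left(-118 \right)} - p{\left(-167 \right)} = \left(-8\right) \left(-118\right) - \left(\frac{1}{7} + \frac{5}{7} \left(-167\right)\right) = 944 - \left(\frac{1}{7} - \frac{835}{7}\right) = 944 - - \frac{834}{7} = 944 + \frac{834}{7} = \frac{7442}{7}$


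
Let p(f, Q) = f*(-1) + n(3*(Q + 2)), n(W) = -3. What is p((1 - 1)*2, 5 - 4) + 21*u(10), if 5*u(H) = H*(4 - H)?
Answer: -255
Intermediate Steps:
p(f, Q) = -3 - f (p(f, Q) = f*(-1) - 3 = -f - 3 = -3 - f)
u(H) = H*(4 - H)/5 (u(H) = (H*(4 - H))/5 = H*(4 - H)/5)
p((1 - 1)*2, 5 - 4) + 21*u(10) = (-3 - (1 - 1)*2) + 21*((⅕)*10*(4 - 1*10)) = (-3 - 0*2) + 21*((⅕)*10*(4 - 10)) = (-3 - 1*0) + 21*((⅕)*10*(-6)) = (-3 + 0) + 21*(-12) = -3 - 252 = -255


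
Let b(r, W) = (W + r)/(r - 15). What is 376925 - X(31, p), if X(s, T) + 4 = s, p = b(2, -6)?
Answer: 376898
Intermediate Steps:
b(r, W) = (W + r)/(-15 + r)
p = 4/13 (p = (-6 + 2)/(-15 + 2) = -4/(-13) = -1/13*(-4) = 4/13 ≈ 0.30769)
X(s, T) = -4 + s
376925 - X(31, p) = 376925 - (-4 + 31) = 376925 - 1*27 = 376925 - 27 = 376898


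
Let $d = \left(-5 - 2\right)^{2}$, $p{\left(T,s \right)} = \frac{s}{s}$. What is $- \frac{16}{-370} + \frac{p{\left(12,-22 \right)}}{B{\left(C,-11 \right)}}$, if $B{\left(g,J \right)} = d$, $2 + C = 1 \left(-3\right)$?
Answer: $\frac{577}{9065} \approx 0.063651$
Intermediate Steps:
$p{\left(T,s \right)} = 1$
$C = -5$ ($C = -2 + 1 \left(-3\right) = -2 - 3 = -5$)
$d = 49$ ($d = \left(-7\right)^{2} = 49$)
$B{\left(g,J \right)} = 49$
$- \frac{16}{-370} + \frac{p{\left(12,-22 \right)}}{B{\left(C,-11 \right)}} = - \frac{16}{-370} + 1 \cdot \frac{1}{49} = \left(-16\right) \left(- \frac{1}{370}\right) + 1 \cdot \frac{1}{49} = \frac{8}{185} + \frac{1}{49} = \frac{577}{9065}$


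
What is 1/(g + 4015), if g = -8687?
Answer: -1/4672 ≈ -0.00021404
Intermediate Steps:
1/(g + 4015) = 1/(-8687 + 4015) = 1/(-4672) = -1/4672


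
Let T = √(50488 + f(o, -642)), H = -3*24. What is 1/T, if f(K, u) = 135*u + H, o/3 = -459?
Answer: -I*√36254/36254 ≈ -0.005252*I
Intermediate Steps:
H = -72
o = -1377 (o = 3*(-459) = -1377)
f(K, u) = -72 + 135*u (f(K, u) = 135*u - 72 = -72 + 135*u)
T = I*√36254 (T = √(50488 + (-72 + 135*(-642))) = √(50488 + (-72 - 86670)) = √(50488 - 86742) = √(-36254) = I*√36254 ≈ 190.4*I)
1/T = 1/(I*√36254) = -I*√36254/36254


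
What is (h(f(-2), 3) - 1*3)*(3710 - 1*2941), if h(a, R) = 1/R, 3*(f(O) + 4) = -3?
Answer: -6152/3 ≈ -2050.7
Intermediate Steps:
f(O) = -5 (f(O) = -4 + (⅓)*(-3) = -4 - 1 = -5)
(h(f(-2), 3) - 1*3)*(3710 - 1*2941) = (1/3 - 1*3)*(3710 - 1*2941) = (⅓ - 3)*(3710 - 2941) = -8/3*769 = -6152/3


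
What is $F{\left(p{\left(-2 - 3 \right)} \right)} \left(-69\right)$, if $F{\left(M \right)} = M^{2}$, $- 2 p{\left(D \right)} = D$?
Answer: $- \frac{1725}{4} \approx -431.25$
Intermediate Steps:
$p{\left(D \right)} = - \frac{D}{2}$
$F{\left(p{\left(-2 - 3 \right)} \right)} \left(-69\right) = \left(- \frac{-2 - 3}{2}\right)^{2} \left(-69\right) = \left(\left(- \frac{1}{2}\right) \left(-5\right)\right)^{2} \left(-69\right) = \left(\frac{5}{2}\right)^{2} \left(-69\right) = \frac{25}{4} \left(-69\right) = - \frac{1725}{4}$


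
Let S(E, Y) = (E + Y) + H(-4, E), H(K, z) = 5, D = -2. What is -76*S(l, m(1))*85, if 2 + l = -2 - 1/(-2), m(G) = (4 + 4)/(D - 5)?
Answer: -16150/7 ≈ -2307.1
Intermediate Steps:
m(G) = -8/7 (m(G) = (4 + 4)/(-2 - 5) = 8/(-7) = 8*(-⅐) = -8/7)
l = -7/2 (l = -2 + (-2 - 1/(-2)) = -2 + (-2 - 1*(-½)) = -2 + (-2 + ½) = -2 - 3/2 = -7/2 ≈ -3.5000)
S(E, Y) = 5 + E + Y (S(E, Y) = (E + Y) + 5 = 5 + E + Y)
-76*S(l, m(1))*85 = -76*(5 - 7/2 - 8/7)*85 = -76*5/14*85 = -190/7*85 = -16150/7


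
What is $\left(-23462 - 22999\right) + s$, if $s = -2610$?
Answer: $-49071$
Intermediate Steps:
$\left(-23462 - 22999\right) + s = \left(-23462 - 22999\right) - 2610 = -46461 - 2610 = -49071$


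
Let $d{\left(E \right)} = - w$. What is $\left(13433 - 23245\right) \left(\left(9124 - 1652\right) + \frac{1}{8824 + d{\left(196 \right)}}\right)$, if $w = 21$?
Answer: $- \frac{645394278804}{8803} \approx -7.3315 \cdot 10^{7}$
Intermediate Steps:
$d{\left(E \right)} = -21$ ($d{\left(E \right)} = \left(-1\right) 21 = -21$)
$\left(13433 - 23245\right) \left(\left(9124 - 1652\right) + \frac{1}{8824 + d{\left(196 \right)}}\right) = \left(13433 - 23245\right) \left(\left(9124 - 1652\right) + \frac{1}{8824 - 21}\right) = - 9812 \left(7472 + \frac{1}{8803}\right) = \left(-9812\right) \frac{65776017}{8803} = - \frac{645394278804}{8803}$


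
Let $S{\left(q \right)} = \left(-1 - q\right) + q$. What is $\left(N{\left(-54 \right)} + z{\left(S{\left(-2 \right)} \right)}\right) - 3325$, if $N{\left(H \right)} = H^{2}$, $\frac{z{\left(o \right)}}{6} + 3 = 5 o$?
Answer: $-457$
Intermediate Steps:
$S{\left(q \right)} = -1$
$z{\left(o \right)} = -18 + 30 o$ ($z{\left(o \right)} = -18 + 6 \cdot 5 o = -18 + 30 o$)
$\left(N{\left(-54 \right)} + z{\left(S{\left(-2 \right)} \right)}\right) - 3325 = \left(\left(-54\right)^{2} + \left(-18 + 30 \left(-1\right)\right)\right) - 3325 = \left(2916 - 48\right) - 3325 = 2868 - 3325 = -457$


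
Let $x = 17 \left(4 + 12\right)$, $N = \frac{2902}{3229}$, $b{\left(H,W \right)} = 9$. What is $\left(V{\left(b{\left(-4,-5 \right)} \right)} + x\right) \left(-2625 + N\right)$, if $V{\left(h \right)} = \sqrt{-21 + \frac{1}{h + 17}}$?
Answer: $- \frac{2304716656}{3229} - \frac{8473223 i \sqrt{14170}}{83954} \approx -7.1376 \cdot 10^{5} - 12014.0 i$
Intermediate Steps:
$N = \frac{2902}{3229}$ ($N = 2902 \cdot \frac{1}{3229} = \frac{2902}{3229} \approx 0.89873$)
$x = 272$ ($x = 17 \cdot 16 = 272$)
$V{\left(h \right)} = \sqrt{-21 + \frac{1}{17 + h}}$
$\left(V{\left(b{\left(-4,-5 \right)} \right)} + x\right) \left(-2625 + N\right) = \left(\sqrt{\frac{-356 - 189}{17 + 9}} + 272\right) \left(-2625 + \frac{2902}{3229}\right) = \left(\sqrt{\frac{-356 - 189}{26}} + 272\right) \left(- \frac{8473223}{3229}\right) = \left(\sqrt{\frac{1}{26} \left(-545\right)} + 272\right) \left(- \frac{8473223}{3229}\right) = \left(\sqrt{- \frac{545}{26}} + 272\right) \left(- \frac{8473223}{3229}\right) = \left(\frac{i \sqrt{14170}}{26} + 272\right) \left(- \frac{8473223}{3229}\right) = \left(272 + \frac{i \sqrt{14170}}{26}\right) \left(- \frac{8473223}{3229}\right) = - \frac{2304716656}{3229} - \frac{8473223 i \sqrt{14170}}{83954}$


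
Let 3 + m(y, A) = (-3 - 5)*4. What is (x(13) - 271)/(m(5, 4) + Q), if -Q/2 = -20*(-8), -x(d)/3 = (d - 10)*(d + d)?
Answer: 101/71 ≈ 1.4225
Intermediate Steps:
x(d) = -6*d*(-10 + d) (x(d) = -3*(d - 10)*(d + d) = -3*(-10 + d)*2*d = -6*d*(-10 + d))
m(y, A) = -35 (m(y, A) = -3 + (-3 - 5)*4 = -3 - 8*4 = -3 - 32 = -35)
Q = -320 (Q = -(-40)*(-8) = -2*160 = -320)
(x(13) - 271)/(m(5, 4) + Q) = (6*13*(10 - 1*13) - 271)/(-35 - 320) = (6*13*(10 - 13) - 271)/(-355) = (6*13*(-3) - 271)*(-1/355) = (-234 - 271)*(-1/355) = -505*(-1/355) = 101/71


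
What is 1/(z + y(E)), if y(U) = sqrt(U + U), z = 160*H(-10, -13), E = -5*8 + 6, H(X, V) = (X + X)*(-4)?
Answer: 3200/40960017 - I*sqrt(17)/81920034 ≈ 7.8125e-5 - 5.0331e-8*I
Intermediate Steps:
H(X, V) = -8*X (H(X, V) = (2*X)*(-4) = -8*X)
E = -34 (E = -40 + 6 = -34)
z = 12800 (z = 160*(-8*(-10)) = 160*80 = 12800)
y(U) = sqrt(2)*sqrt(U) (y(U) = sqrt(2*U) = sqrt(2)*sqrt(U))
1/(z + y(E)) = 1/(12800 + sqrt(2)*sqrt(-34)) = 1/(12800 + sqrt(2)*(I*sqrt(34))) = 1/(12800 + 2*I*sqrt(17))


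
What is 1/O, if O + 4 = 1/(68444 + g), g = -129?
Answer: -68315/273259 ≈ -0.25000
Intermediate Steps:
O = -273259/68315 (O = -4 + 1/(68444 - 129) = -4 + 1/68315 = -273259/68315 ≈ -4.0000)
1/O = 1/(-273259/68315) = -68315/273259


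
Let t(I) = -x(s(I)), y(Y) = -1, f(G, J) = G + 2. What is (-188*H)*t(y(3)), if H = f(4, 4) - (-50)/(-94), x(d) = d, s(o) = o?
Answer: -1028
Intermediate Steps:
f(G, J) = 2 + G
t(I) = -I
H = 257/47 (H = (2 + 4) - (-50)/(-94) = 6 - (-50)*(-1)/94 = 6 - 1*25/47 = 6 - 25/47 = 257/47 ≈ 5.4681)
(-188*H)*t(y(3)) = (-188*257/47)*(-1*(-1)) = -1028*1 = -1028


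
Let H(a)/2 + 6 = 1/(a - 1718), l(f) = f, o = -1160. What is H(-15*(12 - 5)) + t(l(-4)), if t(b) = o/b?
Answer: 506792/1823 ≈ 278.00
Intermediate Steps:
H(a) = -12 + 2/(-1718 + a) (H(a) = -12 + 2/(a - 1718) = -12 + 2/(-1718 + a))
t(b) = -1160/b
H(-15*(12 - 5)) + t(l(-4)) = 2*(10309 - (-90)*(12 - 5))/(-1718 - 15*(12 - 5)) - 1160/(-4) = 2*(10309 - (-90)*7)/(-1718 - 15*7) - 1160*(-¼) = 2*(10309 - 6*(-105))/(-1718 - 105) + 290 = 2*(10309 + 630)/(-1823) + 290 = 2*(-1/1823)*10939 + 290 = -21878/1823 + 290 = 506792/1823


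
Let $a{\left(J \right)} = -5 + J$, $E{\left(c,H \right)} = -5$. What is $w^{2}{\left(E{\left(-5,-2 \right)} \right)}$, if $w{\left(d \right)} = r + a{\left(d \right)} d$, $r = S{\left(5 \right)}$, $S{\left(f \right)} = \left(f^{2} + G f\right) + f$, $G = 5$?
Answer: $11025$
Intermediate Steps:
$S{\left(f \right)} = f^{2} + 6 f$ ($S{\left(f \right)} = \left(f^{2} + 5 f\right) + f = f^{2} + 6 f$)
$r = 55$ ($r = 5 \left(6 + 5\right) = 5 \cdot 11 = 55$)
$w{\left(d \right)} = 55 + d \left(-5 + d\right)$ ($w{\left(d \right)} = 55 + \left(-5 + d\right) d = 55 + d \left(-5 + d\right)$)
$w^{2}{\left(E{\left(-5,-2 \right)} \right)} = \left(55 - 5 \left(-5 - 5\right)\right)^{2} = \left(55 - -50\right)^{2} = \left(55 + 50\right)^{2} = 105^{2} = 11025$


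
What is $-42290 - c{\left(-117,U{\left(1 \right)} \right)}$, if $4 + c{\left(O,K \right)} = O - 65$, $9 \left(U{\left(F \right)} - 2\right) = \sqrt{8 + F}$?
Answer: $-42104$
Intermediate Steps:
$U{\left(F \right)} = 2 + \frac{\sqrt{8 + F}}{9}$
$c{\left(O,K \right)} = -69 + O$ ($c{\left(O,K \right)} = -4 + \left(O - 65\right) = -4 + \left(-65 + O\right) = -69 + O$)
$-42290 - c{\left(-117,U{\left(1 \right)} \right)} = -42290 - \left(-69 - 117\right) = -42290 - -186 = -42290 + 186 = -42104$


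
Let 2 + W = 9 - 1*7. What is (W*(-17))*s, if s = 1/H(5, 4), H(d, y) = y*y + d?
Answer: 0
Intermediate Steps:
H(d, y) = d + y**2 (H(d, y) = y**2 + d = d + y**2)
W = 0 (W = -2 + (9 - 1*7) = -2 + (9 - 7) = -2 + 2 = 0)
s = 1/21 (s = 1/(5 + 4**2) = 1/(5 + 16) = 1/21 ≈ 0.047619)
(W*(-17))*s = (0*(-17))*(1/21) = 0*(1/21) = 0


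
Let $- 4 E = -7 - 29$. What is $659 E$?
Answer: $5931$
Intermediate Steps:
$E = 9$ ($E = - \frac{-7 - 29}{4} = \left(- \frac{1}{4}\right) \left(-36\right) = 9$)
$659 E = 659 \cdot 9 = 5931$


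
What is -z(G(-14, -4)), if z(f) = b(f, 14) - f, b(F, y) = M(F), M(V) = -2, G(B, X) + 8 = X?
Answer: -10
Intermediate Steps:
G(B, X) = -8 + X
b(F, y) = -2
z(f) = -2 - f
-z(G(-14, -4)) = -(-2 - (-8 - 4)) = -(-2 - 1*(-12)) = -(-2 + 12) = -1*10 = -10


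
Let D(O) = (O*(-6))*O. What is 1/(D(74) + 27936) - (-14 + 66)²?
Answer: -13303681/4920 ≈ -2704.0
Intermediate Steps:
D(O) = -6*O² (D(O) = (-6*O)*O = -6*O²)
1/(D(74) + 27936) - (-14 + 66)² = 1/(-6*74² + 27936) - (-14 + 66)² = 1/(-6*5476 + 27936) - 1*52² = 1/(-32856 + 27936) - 1*2704 = 1/(-4920) - 2704 = -1/4920 - 2704 = -13303681/4920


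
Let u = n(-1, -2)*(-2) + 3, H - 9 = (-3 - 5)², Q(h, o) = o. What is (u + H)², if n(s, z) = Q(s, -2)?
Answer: 6400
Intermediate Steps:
n(s, z) = -2
H = 73 (H = 9 + (-3 - 5)² = 9 + (-8)² = 9 + 64 = 73)
u = 7 (u = -2*(-2) + 3 = 4 + 3 = 7)
(u + H)² = (7 + 73)² = 80² = 6400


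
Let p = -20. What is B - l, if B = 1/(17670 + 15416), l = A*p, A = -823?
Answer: -544595559/33086 ≈ -16460.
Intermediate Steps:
l = 16460 (l = -823*(-20) = 16460)
B = 1/33086 ≈ 3.0224e-5
B - l = 1/33086 - 1*16460 = 1/33086 - 16460 = -544595559/33086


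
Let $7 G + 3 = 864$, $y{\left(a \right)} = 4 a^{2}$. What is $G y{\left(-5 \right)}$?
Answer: $12300$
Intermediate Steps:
$G = 123$ ($G = - \frac{3}{7} + \frac{1}{7} \cdot 864 = - \frac{3}{7} + \frac{864}{7} = 123$)
$G y{\left(-5 \right)} = 123 \cdot 4 \left(-5\right)^{2} = 123 \cdot 4 \cdot 25 = 123 \cdot 100 = 12300$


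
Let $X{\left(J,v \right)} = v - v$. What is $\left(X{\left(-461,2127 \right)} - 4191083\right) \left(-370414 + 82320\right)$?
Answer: $1207425865802$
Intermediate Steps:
$X{\left(J,v \right)} = 0$
$\left(X{\left(-461,2127 \right)} - 4191083\right) \left(-370414 + 82320\right) = \left(0 - 4191083\right) \left(-370414 + 82320\right) = \left(-4191083\right) \left(-288094\right) = 1207425865802$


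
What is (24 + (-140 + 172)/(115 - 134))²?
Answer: 179776/361 ≈ 497.99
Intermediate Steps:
(24 + (-140 + 172)/(115 - 134))² = (24 + 32/(-19))² = (24 + 32*(-1/19))² = (24 - 32/19)² = (424/19)² = 179776/361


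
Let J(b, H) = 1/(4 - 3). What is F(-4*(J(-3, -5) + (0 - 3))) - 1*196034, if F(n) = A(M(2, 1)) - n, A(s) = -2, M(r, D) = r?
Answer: -196044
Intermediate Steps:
J(b, H) = 1 (J(b, H) = 1/1 = 1)
F(n) = -2 - n
F(-4*(J(-3, -5) + (0 - 3))) - 1*196034 = (-2 - (-4)*(1 + (0 - 3))) - 1*196034 = (-2 - (-4)*(1 - 3)) - 196034 = (-2 - (-4)*(-2)) - 196034 = (-2 - 1*8) - 196034 = (-2 - 8) - 196034 = -10 - 196034 = -196044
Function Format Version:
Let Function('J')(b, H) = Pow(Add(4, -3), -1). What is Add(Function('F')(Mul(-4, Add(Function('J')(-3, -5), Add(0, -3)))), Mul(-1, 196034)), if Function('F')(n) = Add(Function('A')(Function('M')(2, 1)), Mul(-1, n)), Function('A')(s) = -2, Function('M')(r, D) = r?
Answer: -196044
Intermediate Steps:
Function('J')(b, H) = 1 (Function('J')(b, H) = Pow(1, -1) = 1)
Function('F')(n) = Add(-2, Mul(-1, n))
Add(Function('F')(Mul(-4, Add(Function('J')(-3, -5), Add(0, -3)))), Mul(-1, 196034)) = Add(Add(-2, Mul(-1, Mul(-4, Add(1, Add(0, -3))))), Mul(-1, 196034)) = Add(Add(-2, Mul(-1, Mul(-4, Add(1, -3)))), -196034) = Add(Add(-2, Mul(-1, Mul(-4, -2))), -196034) = Add(Add(-2, Mul(-1, 8)), -196034) = Add(Add(-2, -8), -196034) = Add(-10, -196034) = -196044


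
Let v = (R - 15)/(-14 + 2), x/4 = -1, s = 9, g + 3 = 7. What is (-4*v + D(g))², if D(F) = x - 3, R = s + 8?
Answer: 361/9 ≈ 40.111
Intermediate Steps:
g = 4 (g = -3 + 7 = 4)
x = -4 (x = 4*(-1) = -4)
R = 17 (R = 9 + 8 = 17)
D(F) = -7 (D(F) = -4 - 3 = -7)
v = -⅙ (v = (17 - 15)/(-14 + 2) = 2/(-12) = 2*(-1/12) = -⅙ ≈ -0.16667)
(-4*v + D(g))² = (-4*(-⅙) - 7)² = (⅔ - 7)² = (-19/3)² = 361/9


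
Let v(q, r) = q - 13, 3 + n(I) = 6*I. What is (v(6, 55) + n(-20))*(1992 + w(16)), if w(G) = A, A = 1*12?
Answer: -260520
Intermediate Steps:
A = 12
n(I) = -3 + 6*I
w(G) = 12
v(q, r) = -13 + q
(v(6, 55) + n(-20))*(1992 + w(16)) = ((-13 + 6) + (-3 + 6*(-20)))*(1992 + 12) = (-7 + (-3 - 120))*2004 = (-7 - 123)*2004 = -130*2004 = -260520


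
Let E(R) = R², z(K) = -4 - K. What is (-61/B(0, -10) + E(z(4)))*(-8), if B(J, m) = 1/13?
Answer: 5832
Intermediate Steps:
B(J, m) = 1/13 (B(J, m) = 1*(1/13) = 1/13)
(-61/B(0, -10) + E(z(4)))*(-8) = (-61/1/13 + (-4 - 1*4)²)*(-8) = (-61*13 + (-4 - 4)²)*(-8) = (-793 + (-8)²)*(-8) = (-793 + 64)*(-8) = -729*(-8) = 5832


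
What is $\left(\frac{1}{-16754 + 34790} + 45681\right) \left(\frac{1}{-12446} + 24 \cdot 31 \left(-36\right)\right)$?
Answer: $- \frac{274650923644674805}{224476056} \approx -1.2235 \cdot 10^{9}$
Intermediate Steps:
$\left(\frac{1}{-16754 + 34790} + 45681\right) \left(\frac{1}{-12446} + 24 \cdot 31 \left(-36\right)\right) = \left(\frac{1}{18036} + 45681\right) \left(- \frac{1}{12446} + 744 \left(-36\right)\right) = \left(\frac{1}{18036} + 45681\right) \left(- \frac{1}{12446} - 26784\right) = \frac{823902517}{18036} \left(- \frac{333353665}{12446}\right) = - \frac{274650923644674805}{224476056}$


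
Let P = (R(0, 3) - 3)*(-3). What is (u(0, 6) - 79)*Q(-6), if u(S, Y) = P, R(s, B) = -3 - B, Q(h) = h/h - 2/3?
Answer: -52/3 ≈ -17.333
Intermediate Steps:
Q(h) = ⅓ (Q(h) = 1 - 2*⅓ = 1 - ⅔ = ⅓)
P = 27 (P = ((-3 - 1*3) - 3)*(-3) = ((-3 - 3) - 3)*(-3) = (-6 - 3)*(-3) = -9*(-3) = 27)
u(S, Y) = 27
(u(0, 6) - 79)*Q(-6) = (27 - 79)*(⅓) = -52*⅓ = -52/3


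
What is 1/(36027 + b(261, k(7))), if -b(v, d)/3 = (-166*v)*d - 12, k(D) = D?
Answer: 1/945909 ≈ 1.0572e-6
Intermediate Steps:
b(v, d) = 36 + 498*d*v (b(v, d) = -3*((-166*v)*d - 12) = -3*(-166*d*v - 12) = -3*(-12 - 166*d*v) = 36 + 498*d*v)
1/(36027 + b(261, k(7))) = 1/(36027 + (36 + 498*7*261)) = 1/(36027 + (36 + 909846)) = 1/(36027 + 909882) = 1/945909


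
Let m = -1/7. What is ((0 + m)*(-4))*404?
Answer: 1616/7 ≈ 230.86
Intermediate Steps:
m = -⅐ (m = -1*⅐ = -⅐ ≈ -0.14286)
((0 + m)*(-4))*404 = ((0 - ⅐)*(-4))*404 = -⅐*(-4)*404 = (4/7)*404 = 1616/7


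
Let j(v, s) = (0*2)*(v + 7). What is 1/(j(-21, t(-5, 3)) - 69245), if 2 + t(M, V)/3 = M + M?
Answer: -1/69245 ≈ -1.4441e-5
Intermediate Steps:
t(M, V) = -6 + 6*M (t(M, V) = -6 + 3*(M + M) = -6 + 3*(2*M) = -6 + 6*M)
j(v, s) = 0 (j(v, s) = 0*(7 + v) = 0)
1/(j(-21, t(-5, 3)) - 69245) = 1/(0 - 69245) = 1/(-69245) = -1/69245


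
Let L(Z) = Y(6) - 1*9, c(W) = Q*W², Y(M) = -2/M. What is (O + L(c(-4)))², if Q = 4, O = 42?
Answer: 9604/9 ≈ 1067.1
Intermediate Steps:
c(W) = 4*W²
L(Z) = -28/3 (L(Z) = -2/6 - 1*9 = -2*⅙ - 9 = -⅓ - 9 = -28/3)
(O + L(c(-4)))² = (42 - 28/3)² = (98/3)² = 9604/9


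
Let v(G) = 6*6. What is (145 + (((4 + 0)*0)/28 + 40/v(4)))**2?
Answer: 1729225/81 ≈ 21348.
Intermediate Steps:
v(G) = 36
(145 + (((4 + 0)*0)/28 + 40/v(4)))**2 = (145 + (((4 + 0)*0)/28 + 40/36))**2 = (145 + ((4*0)*(1/28) + 40*(1/36)))**2 = (145 + (0*(1/28) + 10/9))**2 = (145 + (0 + 10/9))**2 = (145 + 10/9)**2 = (1315/9)**2 = 1729225/81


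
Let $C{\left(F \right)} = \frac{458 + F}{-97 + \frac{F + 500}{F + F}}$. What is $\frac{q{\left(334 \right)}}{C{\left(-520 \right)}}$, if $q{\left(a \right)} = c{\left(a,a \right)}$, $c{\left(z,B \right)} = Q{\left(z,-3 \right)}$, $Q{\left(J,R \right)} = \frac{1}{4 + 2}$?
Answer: $\frac{1681}{6448} \approx 0.2607$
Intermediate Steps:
$Q{\left(J,R \right)} = \frac{1}{6}$
$c{\left(z,B \right)} = \frac{1}{6}$
$C{\left(F \right)} = \frac{458 + F}{-97 + \frac{500 + F}{2 F}}$
$q{\left(a \right)} = \frac{1}{6}$
$\frac{q{\left(334 \right)}}{C{\left(-520 \right)}} = \frac{1}{6 \left(\left(-2\right) \left(-520\right) \frac{1}{-500 + 193 \left(-520\right)} \left(458 - 520\right)\right)} = \frac{1}{6 \left(\left(-2\right) \left(-520\right) \frac{1}{-500 - 100360} \left(-62\right)\right)} = \frac{1}{6 \left(\left(-2\right) \left(-520\right) \frac{1}{-100860} \left(-62\right)\right)} = \frac{1}{6 \left(\left(-2\right) \left(-520\right) \left(- \frac{1}{100860}\right) \left(-62\right)\right)} = \frac{1}{6 \cdot \frac{3224}{5043}} = \frac{1}{6} \cdot \frac{5043}{3224} = \frac{1681}{6448}$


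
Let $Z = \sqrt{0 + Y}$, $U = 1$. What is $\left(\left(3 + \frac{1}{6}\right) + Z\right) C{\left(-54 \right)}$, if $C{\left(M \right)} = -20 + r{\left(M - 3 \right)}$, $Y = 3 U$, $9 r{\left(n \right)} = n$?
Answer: $- \frac{1501}{18} - \frac{79 \sqrt{3}}{3} \approx -129.0$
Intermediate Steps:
$r{\left(n \right)} = \frac{n}{9}$
$Y = 3$ ($Y = 3 \cdot 1 = 3$)
$Z = \sqrt{3}$ ($Z = \sqrt{0 + 3} = \sqrt{3} \approx 1.732$)
$C{\left(M \right)} = - \frac{61}{3} + \frac{M}{9}$ ($C{\left(M \right)} = -20 + \frac{M - 3}{9} = -20 + \frac{-3 + M}{9} = -20 + \left(- \frac{1}{3} + \frac{M}{9}\right) = - \frac{61}{3} + \frac{M}{9}$)
$\left(\left(3 + \frac{1}{6}\right) + Z\right) C{\left(-54 \right)} = \left(\left(3 + \frac{1}{6}\right) + \sqrt{3}\right) \left(- \frac{61}{3} + \frac{1}{9} \left(-54\right)\right) = \left(\left(3 + \frac{1}{6}\right) + \sqrt{3}\right) \left(- \frac{61}{3} - 6\right) = \left(\frac{19}{6} + \sqrt{3}\right) \left(- \frac{79}{3}\right) = - \frac{1501}{18} - \frac{79 \sqrt{3}}{3}$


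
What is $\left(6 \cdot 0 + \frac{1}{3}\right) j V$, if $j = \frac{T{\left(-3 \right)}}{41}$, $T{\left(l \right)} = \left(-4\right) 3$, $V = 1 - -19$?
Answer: $- \frac{80}{41} \approx -1.9512$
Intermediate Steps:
$V = 20$ ($V = 1 + 19 = 20$)
$T{\left(l \right)} = -12$
$j = - \frac{12}{41} \approx -0.29268$
$\left(6 \cdot 0 + \frac{1}{3}\right) j V = \left(6 \cdot 0 + \frac{1}{3}\right) \left(- \frac{12}{41}\right) 20 = \left(0 + \frac{1}{3}\right) \left(- \frac{12}{41}\right) 20 = \frac{1}{3} \left(- \frac{12}{41}\right) 20 = \left(- \frac{4}{41}\right) 20 = - \frac{80}{41}$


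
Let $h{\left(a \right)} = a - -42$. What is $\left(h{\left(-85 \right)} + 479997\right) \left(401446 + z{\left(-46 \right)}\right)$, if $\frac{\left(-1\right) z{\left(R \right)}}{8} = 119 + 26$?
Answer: $192118866844$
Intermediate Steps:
$h{\left(a \right)} = 42 + a$ ($h{\left(a \right)} = a + 42 = 42 + a$)
$z{\left(R \right)} = -1160$ ($z{\left(R \right)} = - 8 \left(119 + 26\right) = \left(-8\right) 145 = -1160$)
$\left(h{\left(-85 \right)} + 479997\right) \left(401446 + z{\left(-46 \right)}\right) = \left(\left(42 - 85\right) + 479997\right) \left(401446 - 1160\right) = \left(-43 + 479997\right) 400286 = 479954 \cdot 400286 = 192118866844$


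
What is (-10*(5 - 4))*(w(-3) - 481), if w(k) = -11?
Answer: 4920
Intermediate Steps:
(-10*(5 - 4))*(w(-3) - 481) = (-10*(5 - 4))*(-11 - 481) = -10*1*(-492) = -10*(-492) = 4920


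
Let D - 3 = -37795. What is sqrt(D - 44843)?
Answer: I*sqrt(82635) ≈ 287.46*I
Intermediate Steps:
D = -37792 (D = 3 - 37795 = -37792)
sqrt(D - 44843) = sqrt(-37792 - 44843) = sqrt(-82635) = I*sqrt(82635)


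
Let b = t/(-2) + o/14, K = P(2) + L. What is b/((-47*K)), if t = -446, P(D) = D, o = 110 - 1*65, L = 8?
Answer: -3167/6580 ≈ -0.48131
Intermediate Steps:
o = 45 (o = 110 - 65 = 45)
K = 10 (K = 2 + 8 = 10)
b = 3167/14 (b = -446/(-2) + 45/14 = -446*(-½) + 45*(1/14) = 223 + 45/14 = 3167/14 ≈ 226.21)
b/((-47*K)) = 3167/(14*((-47*10))) = (3167/14)/(-470) = (3167/14)*(-1/470) = -3167/6580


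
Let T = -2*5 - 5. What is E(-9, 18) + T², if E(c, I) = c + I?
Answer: 234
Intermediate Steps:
E(c, I) = I + c
T = -15 (T = -10 - 5 = -15)
E(-9, 18) + T² = (18 - 9) + (-15)² = 9 + 225 = 234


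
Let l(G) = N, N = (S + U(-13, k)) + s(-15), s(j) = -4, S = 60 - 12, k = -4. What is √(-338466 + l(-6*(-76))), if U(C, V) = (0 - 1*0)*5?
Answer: I*√338422 ≈ 581.74*I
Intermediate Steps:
U(C, V) = 0 (U(C, V) = (0 + 0)*5 = 0*5 = 0)
S = 48
N = 44 (N = (48 + 0) - 4 = 48 - 4 = 44)
l(G) = 44
√(-338466 + l(-6*(-76))) = √(-338466 + 44) = √(-338422) = I*√338422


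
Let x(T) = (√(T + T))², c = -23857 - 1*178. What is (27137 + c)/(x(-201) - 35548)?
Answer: -1551/17975 ≈ -0.086287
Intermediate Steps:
c = -24035 (c = -23857 - 178 = -24035)
x(T) = 2*T (x(T) = (√(2*T))² = (√2*√T)² = 2*T)
(27137 + c)/(x(-201) - 35548) = (27137 - 24035)/(2*(-201) - 35548) = 3102/(-402 - 35548) = 3102/(-35950) = 3102*(-1/35950) = -1551/17975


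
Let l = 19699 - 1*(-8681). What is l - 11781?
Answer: 16599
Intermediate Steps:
l = 28380 (l = 19699 + 8681 = 28380)
l - 11781 = 28380 - 11781 = 16599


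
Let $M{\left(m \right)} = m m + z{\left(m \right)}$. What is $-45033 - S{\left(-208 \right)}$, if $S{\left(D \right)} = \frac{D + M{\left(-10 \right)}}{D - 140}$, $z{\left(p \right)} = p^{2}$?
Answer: $- \frac{3917873}{87} \approx -45033.0$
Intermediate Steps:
$M{\left(m \right)} = 2 m^{2}$ ($M{\left(m \right)} = m m + m^{2} = m^{2} + m^{2} = 2 m^{2}$)
$S{\left(D \right)} = \frac{200 + D}{-140 + D}$ ($S{\left(D \right)} = \frac{D + 2 \left(-10\right)^{2}}{D - 140} = \frac{D + 2 \cdot 100}{-140 + D} = \frac{D + 200}{-140 + D} = \frac{200 + D}{-140 + D}$)
$-45033 - S{\left(-208 \right)} = -45033 - \frac{200 - 208}{-140 - 208} = -45033 - \frac{1}{-348} \left(-8\right) = -45033 - \left(- \frac{1}{348}\right) \left(-8\right) = -45033 - \frac{2}{87} = - \frac{3917873}{87}$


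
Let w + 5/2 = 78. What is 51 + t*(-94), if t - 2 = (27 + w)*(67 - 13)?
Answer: -520427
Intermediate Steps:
w = 151/2 (w = -5/2 + 78 = 151/2 ≈ 75.500)
t = 5537 (t = 2 + (27 + 151/2)*(67 - 13) = 2 + (205/2)*54 = 2 + 5535 = 5537)
51 + t*(-94) = 51 + 5537*(-94) = 51 - 520478 = -520427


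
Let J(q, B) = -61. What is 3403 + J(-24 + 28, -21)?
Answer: 3342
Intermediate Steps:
3403 + J(-24 + 28, -21) = 3403 - 61 = 3342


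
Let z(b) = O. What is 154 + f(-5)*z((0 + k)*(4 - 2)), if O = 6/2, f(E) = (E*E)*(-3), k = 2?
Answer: -71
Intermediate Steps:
f(E) = -3*E² (f(E) = E²*(-3) = -3*E²)
O = 3 (O = 6*(½) = 3)
z(b) = 3
154 + f(-5)*z((0 + k)*(4 - 2)) = 154 - 3*(-5)²*3 = 154 - 3*25*3 = 154 - 75*3 = 154 - 225 = -71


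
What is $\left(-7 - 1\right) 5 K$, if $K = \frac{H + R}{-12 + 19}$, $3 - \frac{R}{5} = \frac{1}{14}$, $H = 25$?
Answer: $- \frac{11100}{49} \approx -226.53$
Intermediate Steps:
$R = \frac{205}{14}$ ($R = 15 - \frac{5}{14} = \frac{205}{14} \approx 14.643$)
$K = \frac{555}{98}$ ($K = \frac{25 + \frac{205}{14}}{-12 + 19} = \frac{555}{14 \cdot 7} = \frac{555}{14} \cdot \frac{1}{7} = \frac{555}{98} \approx 5.6633$)
$\left(-7 - 1\right) 5 K = \left(-7 - 1\right) 5 \cdot \frac{555}{98} = \left(-8\right) 5 \cdot \frac{555}{98} = \left(-40\right) \frac{555}{98} = - \frac{11100}{49}$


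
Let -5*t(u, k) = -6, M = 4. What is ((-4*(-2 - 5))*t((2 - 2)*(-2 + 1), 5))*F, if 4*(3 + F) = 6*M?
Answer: 504/5 ≈ 100.80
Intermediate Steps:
t(u, k) = 6/5 (t(u, k) = -⅕*(-6) = 6/5)
F = 3 (F = -3 + (6*4)/4 = -3 + (¼)*24 = -3 + 6 = 3)
((-4*(-2 - 5))*t((2 - 2)*(-2 + 1), 5))*F = (-4*(-2 - 5)*(6/5))*3 = (-4*(-7)*(6/5))*3 = (28*(6/5))*3 = (168/5)*3 = 504/5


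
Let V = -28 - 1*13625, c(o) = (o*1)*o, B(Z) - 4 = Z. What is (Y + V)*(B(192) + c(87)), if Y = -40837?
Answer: -423114850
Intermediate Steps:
B(Z) = 4 + Z
c(o) = o² (c(o) = o*o = o²)
V = -13653 (V = -28 - 13625 = -13653)
(Y + V)*(B(192) + c(87)) = (-40837 - 13653)*((4 + 192) + 87²) = -54490*(196 + 7569) = -54490*7765 = -423114850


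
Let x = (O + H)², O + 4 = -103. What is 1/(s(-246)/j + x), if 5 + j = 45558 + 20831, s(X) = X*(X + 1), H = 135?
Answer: 11064/8684221 ≈ 0.0012740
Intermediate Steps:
O = -107 (O = -4 - 103 = -107)
s(X) = X*(1 + X)
j = 66384 (j = -5 + (45558 + 20831) = -5 + 66389 = 66384)
x = 784 (x = (-107 + 135)² = 28² = 784)
1/(s(-246)/j + x) = 1/(-246*(1 - 246)/66384 + 784) = 1/(-246*(-245)*(1/66384) + 784) = 1/(60270*(1/66384) + 784) = 1/(10045/11064 + 784) = 1/(8684221/11064) = 11064/8684221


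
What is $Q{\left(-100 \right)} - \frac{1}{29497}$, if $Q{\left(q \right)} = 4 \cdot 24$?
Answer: $\frac{2831711}{29497} \approx 96.0$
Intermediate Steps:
$Q{\left(q \right)} = 96$
$Q{\left(-100 \right)} - \frac{1}{29497} = 96 - \frac{1}{29497} = \frac{2831711}{29497}$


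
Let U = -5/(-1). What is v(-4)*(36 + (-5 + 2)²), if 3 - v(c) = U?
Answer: -90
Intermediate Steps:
U = 5 (U = -5*(-1) = 5)
v(c) = -2 (v(c) = 3 - 1*5 = 3 - 5 = -2)
v(-4)*(36 + (-5 + 2)²) = -2*(36 + (-5 + 2)²) = -2*(36 + (-3)²) = -2*(36 + 9) = -2*45 = -90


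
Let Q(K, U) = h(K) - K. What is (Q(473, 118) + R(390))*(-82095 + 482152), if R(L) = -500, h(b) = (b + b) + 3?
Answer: -9601368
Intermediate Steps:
h(b) = 3 + 2*b (h(b) = 2*b + 3 = 3 + 2*b)
Q(K, U) = 3 + K (Q(K, U) = (3 + 2*K) - K = 3 + K)
(Q(473, 118) + R(390))*(-82095 + 482152) = ((3 + 473) - 500)*(-82095 + 482152) = (476 - 500)*400057 = -24*400057 = -9601368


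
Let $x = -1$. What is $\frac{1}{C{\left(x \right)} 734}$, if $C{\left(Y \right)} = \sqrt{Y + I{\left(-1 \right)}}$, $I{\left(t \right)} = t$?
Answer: $- \frac{i \sqrt{2}}{1468} \approx - 0.00096336 i$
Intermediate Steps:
$C{\left(Y \right)} = \sqrt{-1 + Y}$ ($C{\left(Y \right)} = \sqrt{Y - 1} = \sqrt{-1 + Y}$)
$\frac{1}{C{\left(x \right)} 734} = \frac{1}{\sqrt{-1 - 1} \cdot 734} = \frac{1}{\sqrt{-2}} \cdot \frac{1}{734} = \frac{1}{i \sqrt{2}} \cdot \frac{1}{734} = - \frac{i \sqrt{2}}{2} \cdot \frac{1}{734} = - \frac{i \sqrt{2}}{1468}$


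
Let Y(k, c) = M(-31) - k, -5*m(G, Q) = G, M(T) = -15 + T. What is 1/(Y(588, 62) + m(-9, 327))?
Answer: -5/3161 ≈ -0.0015818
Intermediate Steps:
m(G, Q) = -G/5
Y(k, c) = -46 - k (Y(k, c) = (-15 - 31) - k = -46 - k)
1/(Y(588, 62) + m(-9, 327)) = 1/((-46 - 1*588) - 1/5*(-9)) = 1/((-46 - 588) + 9/5) = 1/(-634 + 9/5) = 1/(-3161/5) = -5/3161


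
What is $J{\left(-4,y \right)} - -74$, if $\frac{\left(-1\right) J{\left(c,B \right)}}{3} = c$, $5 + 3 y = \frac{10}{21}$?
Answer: $86$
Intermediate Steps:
$y = - \frac{95}{63}$ ($y = - \frac{5}{3} + \frac{10 \cdot \frac{1}{21}}{3} = - \frac{5}{3} + \frac{1}{3} \cdot \frac{10}{21} = - \frac{5}{3} + \frac{10}{63} = - \frac{95}{63} \approx -1.5079$)
$J{\left(c,B \right)} = - 3 c$
$J{\left(-4,y \right)} - -74 = \left(-3\right) \left(-4\right) - -74 = 12 + 74 = 86$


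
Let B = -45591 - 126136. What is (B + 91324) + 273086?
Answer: 192683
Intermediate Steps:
B = -171727
(B + 91324) + 273086 = (-171727 + 91324) + 273086 = -80403 + 273086 = 192683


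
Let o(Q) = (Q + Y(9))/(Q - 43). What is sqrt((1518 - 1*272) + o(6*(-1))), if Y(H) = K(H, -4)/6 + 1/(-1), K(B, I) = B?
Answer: sqrt(244238)/14 ≈ 35.300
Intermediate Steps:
Y(H) = -1 + H/6 (Y(H) = H/6 + 1/(-1) = H*(1/6) + 1*(-1) = H/6 - 1 = -1 + H/6)
o(Q) = (1/2 + Q)/(-43 + Q) (o(Q) = (Q + (-1 + (1/6)*9))/(Q - 43) = (Q + (-1 + 3/2))/(-43 + Q) = (Q + 1/2)/(-43 + Q) = (1/2 + Q)/(-43 + Q))
sqrt((1518 - 1*272) + o(6*(-1))) = sqrt((1518 - 1*272) + (1/2 + 6*(-1))/(-43 + 6*(-1))) = sqrt((1518 - 272) + (1/2 - 6)/(-43 - 6)) = sqrt(1246 - 11/2/(-49)) = sqrt(1246 - 1/49*(-11/2)) = sqrt(1246 + 11/98) = sqrt(122119/98) = sqrt(244238)/14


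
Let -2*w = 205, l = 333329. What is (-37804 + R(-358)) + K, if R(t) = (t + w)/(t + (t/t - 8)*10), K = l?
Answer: 252970321/856 ≈ 2.9553e+5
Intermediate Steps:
w = -205/2 (w = -½*205 = -205/2 ≈ -102.50)
K = 333329
R(t) = (-205/2 + t)/(-70 + t) (R(t) = (t - 205/2)/(t + (t/t - 8)*10) = (-205/2 + t)/(t + (1 - 8)*10) = (-205/2 + t)/(t - 7*10) = (-205/2 + t)/(t - 70) = (-205/2 + t)/(-70 + t))
(-37804 + R(-358)) + K = (-37804 + (-205/2 - 358)/(-70 - 358)) + 333329 = (-37804 - 921/2/(-428)) + 333329 = (-37804 - 1/428*(-921/2)) + 333329 = (-37804 + 921/856) + 333329 = -32359303/856 + 333329 = 252970321/856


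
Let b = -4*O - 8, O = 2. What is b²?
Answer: 256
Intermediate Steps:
b = -16 (b = -4*2 - 8 = -8 - 8 = -16)
b² = (-16)² = 256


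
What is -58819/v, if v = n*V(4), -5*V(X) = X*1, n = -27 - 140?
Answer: -294095/668 ≈ -440.26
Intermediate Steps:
n = -167 (n = -27 - 28*5 = -27 - 140 = -167)
V(X) = -X/5
v = 668/5 (v = -(-167)*4/5 = -167*(-⅘) = 668/5 ≈ 133.60)
-58819/v = -58819/668/5 = -58819*5/668 = -294095/668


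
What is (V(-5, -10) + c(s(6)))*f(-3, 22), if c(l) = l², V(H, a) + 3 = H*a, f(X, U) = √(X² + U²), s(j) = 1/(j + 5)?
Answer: 5688*√493/121 ≈ 1043.8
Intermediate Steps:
s(j) = 1/(5 + j)
f(X, U) = √(U² + X²)
V(H, a) = -3 + H*a
(V(-5, -10) + c(s(6)))*f(-3, 22) = ((-3 - 5*(-10)) + (1/(5 + 6))²)*√(22² + (-3)²) = ((-3 + 50) + (1/11)²)*√(484 + 9) = (47 + (1/11)²)*√493 = (47 + 1/121)*√493 = 5688*√493/121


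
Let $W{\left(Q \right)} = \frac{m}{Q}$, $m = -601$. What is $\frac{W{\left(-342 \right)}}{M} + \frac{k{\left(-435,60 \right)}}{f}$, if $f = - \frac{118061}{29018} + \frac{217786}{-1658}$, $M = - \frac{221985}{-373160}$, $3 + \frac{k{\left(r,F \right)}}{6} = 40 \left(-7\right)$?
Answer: $\frac{6722215788235880}{433900268880813} \approx 15.493$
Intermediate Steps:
$W{\left(Q \right)} = - \frac{601}{Q}$
$k{\left(r,F \right)} = -1698$ ($k{\left(r,F \right)} = -18 + 6 \cdot 40 \left(-7\right) = -18 + 6 \left(-280\right) = -18 - 1680 = -1698$)
$M = \frac{44397}{74632}$ ($M = \left(-221985\right) \left(- \frac{1}{373160}\right) = \frac{44397}{74632} \approx 0.59488$)
$f = - \frac{3257729643}{24055922}$ ($f = \left(-118061\right) \frac{1}{29018} + 217786 \left(- \frac{1}{1658}\right) = - \frac{118061}{29018} - \frac{108893}{829} = - \frac{3257729643}{24055922} \approx -135.42$)
$\frac{W{\left(-342 \right)}}{M} + \frac{k{\left(-435,60 \right)}}{f} = \frac{\left(-601\right) \frac{1}{-342}}{\frac{44397}{74632}} - \frac{1698}{- \frac{3257729643}{24055922}} = \left(-601\right) \left(- \frac{1}{342}\right) \frac{74632}{44397} - - \frac{13615651852}{1085909881} = \frac{601}{342} \cdot \frac{74632}{44397} + \frac{13615651852}{1085909881} = \frac{1180364}{399573} + \frac{13615651852}{1085909881} = \frac{6722215788235880}{433900268880813}$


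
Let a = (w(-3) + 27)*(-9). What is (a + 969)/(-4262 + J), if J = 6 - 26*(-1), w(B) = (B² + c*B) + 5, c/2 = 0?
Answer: -20/141 ≈ -0.14184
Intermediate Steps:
c = 0 (c = 2*0 = 0)
w(B) = 5 + B² (w(B) = (B² + 0*B) + 5 = (B² + 0) + 5 = B² + 5 = 5 + B²)
J = 32 (J = 6 + 26 = 32)
a = -369 (a = ((5 + (-3)²) + 27)*(-9) = ((5 + 9) + 27)*(-9) = (14 + 27)*(-9) = 41*(-9) = -369)
(a + 969)/(-4262 + J) = (-369 + 969)/(-4262 + 32) = 600/(-4230) = 600*(-1/4230) = -20/141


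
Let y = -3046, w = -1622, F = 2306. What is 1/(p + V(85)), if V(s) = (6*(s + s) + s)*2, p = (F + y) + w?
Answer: -1/152 ≈ -0.0065789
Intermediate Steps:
p = -2362 (p = (2306 - 3046) - 1622 = -740 - 1622 = -2362)
V(s) = 26*s (V(s) = (6*(2*s) + s)*2 = (12*s + s)*2 = (13*s)*2 = 26*s)
1/(p + V(85)) = 1/(-2362 + 26*85) = 1/(-2362 + 2210) = 1/(-152) = -1/152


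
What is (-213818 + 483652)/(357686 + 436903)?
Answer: 269834/794589 ≈ 0.33959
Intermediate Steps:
(-213818 + 483652)/(357686 + 436903) = 269834/794589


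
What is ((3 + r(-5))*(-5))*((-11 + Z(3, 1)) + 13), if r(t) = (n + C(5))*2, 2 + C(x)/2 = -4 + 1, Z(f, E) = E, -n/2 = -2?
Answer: 135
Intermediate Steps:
n = 4 (n = -2*(-2) = 4)
C(x) = -10 (C(x) = -4 + 2*(-4 + 1) = -4 + 2*(-3) = -4 - 6 = -10)
r(t) = -12 (r(t) = (4 - 10)*2 = -6*2 = -12)
((3 + r(-5))*(-5))*((-11 + Z(3, 1)) + 13) = ((3 - 12)*(-5))*((-11 + 1) + 13) = (-9*(-5))*(-10 + 13) = 45*3 = 135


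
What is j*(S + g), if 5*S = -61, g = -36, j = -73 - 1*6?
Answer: 19039/5 ≈ 3807.8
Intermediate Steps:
j = -79 (j = -73 - 6 = -79)
S = -61/5 (S = (⅕)*(-61) = -61/5 ≈ -12.200)
j*(S + g) = -79*(-61/5 - 36) = -79*(-241/5) = 19039/5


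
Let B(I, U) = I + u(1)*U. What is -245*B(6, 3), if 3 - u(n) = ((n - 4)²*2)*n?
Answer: 9555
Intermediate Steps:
u(n) = 3 - 2*n*(-4 + n)² (u(n) = 3 - (n - 4)²*2*n = 3 - (-4 + n)²*2*n = 3 - 2*(-4 + n)²*n = 3 - 2*n*(-4 + n)²)
B(I, U) = I - 15*U (B(I, U) = I + (3 - 2*1*(-4 + 1)²)*U = I + (3 - 2*1*(-3)²)*U = I + (3 - 2*1*9)*U = I + (3 - 18)*U = I - 15*U)
-245*B(6, 3) = -245*(6 - 15*3) = -245*(6 - 45) = -245*(-39) = 9555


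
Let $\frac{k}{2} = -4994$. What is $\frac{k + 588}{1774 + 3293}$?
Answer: $- \frac{9400}{5067} \approx -1.8551$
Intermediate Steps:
$k = -9988$ ($k = 2 \left(-4994\right) = -9988$)
$\frac{k + 588}{1774 + 3293} = \frac{-9988 + 588}{1774 + 3293} = - \frac{9400}{5067}$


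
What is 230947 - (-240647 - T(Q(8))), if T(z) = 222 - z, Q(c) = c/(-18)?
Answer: 4246348/9 ≈ 4.7182e+5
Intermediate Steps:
Q(c) = -c/18 (Q(c) = c*(-1/18) = -c/18)
230947 - (-240647 - T(Q(8))) = 230947 - (-240647 - (222 - (-1)*8/18)) = 230947 - (-240647 - (222 - 1*(-4/9))) = 230947 - (-240647 - (222 + 4/9)) = 230947 - (-240647 - 1*2002/9) = 230947 - (-240647 - 2002/9) = 230947 - 1*(-2167825/9) = 230947 + 2167825/9 = 4246348/9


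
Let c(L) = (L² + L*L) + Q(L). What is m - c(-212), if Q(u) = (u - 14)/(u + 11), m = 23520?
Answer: -13340194/201 ≈ -66369.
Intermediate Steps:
Q(u) = (-14 + u)/(11 + u)
c(L) = 2*L² + (-14 + L)/(11 + L) (c(L) = (L² + L*L) + (-14 + L)/(11 + L) = (L² + L²) + (-14 + L)/(11 + L) = 2*L² + (-14 + L)/(11 + L))
m - c(-212) = 23520 - (-14 - 212 + 2*(-212)²*(11 - 212))/(11 - 212) = 23520 - (-14 - 212 + 2*44944*(-201))/(-201) = 23520 - (-1)*(-14 - 212 - 18067488)/201 = 23520 - (-1)*(-18067714)/201 = 23520 - 1*18067714/201 = 23520 - 18067714/201 = -13340194/201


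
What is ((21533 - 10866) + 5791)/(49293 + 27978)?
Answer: 5486/25757 ≈ 0.21299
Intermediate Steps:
((21533 - 10866) + 5791)/(49293 + 27978) = (10667 + 5791)/77271 = 16458*(1/77271) = 5486/25757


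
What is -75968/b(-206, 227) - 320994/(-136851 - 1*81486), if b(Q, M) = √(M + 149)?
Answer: 106998/72779 - 18992*√94/47 ≈ -3916.3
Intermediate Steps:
b(Q, M) = √(149 + M)
-75968/b(-206, 227) - 320994/(-136851 - 1*81486) = -75968/√(149 + 227) - 320994/(-136851 - 1*81486) = -75968*√94/188 - 320994/(-136851 - 81486) = -75968*√94/188 - 320994/(-218337) = -18992*√94/47 - 320994*(-1/218337) = -18992*√94/47 + 106998/72779 = 106998/72779 - 18992*√94/47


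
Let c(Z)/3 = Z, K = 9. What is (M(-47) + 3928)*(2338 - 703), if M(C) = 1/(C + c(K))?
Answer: 25688793/4 ≈ 6.4222e+6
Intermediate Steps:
c(Z) = 3*Z
M(C) = 1/(27 + C) (M(C) = 1/(C + 3*9) = 1/(C + 27) = 1/(27 + C))
(M(-47) + 3928)*(2338 - 703) = (1/(27 - 47) + 3928)*(2338 - 703) = (1/(-20) + 3928)*1635 = (-1/20 + 3928)*1635 = (78559/20)*1635 = 25688793/4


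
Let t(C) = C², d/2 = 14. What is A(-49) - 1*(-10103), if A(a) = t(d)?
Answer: 10887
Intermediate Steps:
d = 28 (d = 2*14 = 28)
A(a) = 784 (A(a) = 28² = 784)
A(-49) - 1*(-10103) = 784 - 1*(-10103) = 784 + 10103 = 10887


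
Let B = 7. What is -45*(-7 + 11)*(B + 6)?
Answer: -2340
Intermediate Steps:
-45*(-7 + 11)*(B + 6) = -45*(-7 + 11)*(7 + 6) = -180*13 = -45*52 = -2340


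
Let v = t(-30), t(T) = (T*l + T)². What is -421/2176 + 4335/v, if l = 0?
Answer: 150901/32640 ≈ 4.6232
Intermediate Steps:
t(T) = T² (t(T) = (T*0 + T)² = (0 + T)² = T²)
v = 900 (v = (-30)² = 900)
-421/2176 + 4335/v = -421/2176 + 4335/900 = -421*1/2176 + 4335*(1/900) = -421/2176 + 289/60 = 150901/32640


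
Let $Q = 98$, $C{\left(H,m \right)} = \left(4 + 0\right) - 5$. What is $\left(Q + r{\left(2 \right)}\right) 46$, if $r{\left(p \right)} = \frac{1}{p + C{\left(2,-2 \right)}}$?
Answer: $4554$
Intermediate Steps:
$C{\left(H,m \right)} = -1$ ($C{\left(H,m \right)} = 4 - 5 = -1$)
$r{\left(p \right)} = \frac{1}{-1 + p}$ ($r{\left(p \right)} = \frac{1}{p - 1} = \frac{1}{-1 + p}$)
$\left(Q + r{\left(2 \right)}\right) 46 = \left(98 + \frac{1}{-1 + 2}\right) 46 = \left(98 + 1^{-1}\right) 46 = \left(98 + 1\right) 46 = 99 \cdot 46 = 4554$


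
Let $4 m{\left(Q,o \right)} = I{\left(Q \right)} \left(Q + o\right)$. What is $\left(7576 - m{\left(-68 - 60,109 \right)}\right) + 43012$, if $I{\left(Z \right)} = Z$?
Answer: $49980$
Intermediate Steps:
$m{\left(Q,o \right)} = \frac{Q \left(Q + o\right)}{4}$
$\left(7576 - m{\left(-68 - 60,109 \right)}\right) + 43012 = \left(7576 - \frac{\left(-68 - 60\right) \left(\left(-68 - 60\right) + 109\right)}{4}\right) + 43012 = \left(7576 - \frac{1}{4} \left(-128\right) \left(-128 + 109\right)\right) + 43012 = \left(7576 - \frac{1}{4} \left(-128\right) \left(-19\right)\right) + 43012 = \left(7576 - 608\right) + 43012 = 6968 + 43012 = 49980$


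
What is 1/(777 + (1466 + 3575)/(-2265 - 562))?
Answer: 2827/2191538 ≈ 0.0012900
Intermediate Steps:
1/(777 + (1466 + 3575)/(-2265 - 562)) = 1/(777 + 5041/(-2827)) = 1/(777 + 5041*(-1/2827)) = 1/(777 - 5041/2827) = 1/(2191538/2827) = 2827/2191538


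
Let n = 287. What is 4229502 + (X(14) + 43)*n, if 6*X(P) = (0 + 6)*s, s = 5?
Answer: 4243278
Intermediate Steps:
X(P) = 5 (X(P) = ((0 + 6)*5)/6 = (6*5)/6 = (⅙)*30 = 5)
4229502 + (X(14) + 43)*n = 4229502 + (5 + 43)*287 = 4229502 + 48*287 = 4229502 + 13776 = 4243278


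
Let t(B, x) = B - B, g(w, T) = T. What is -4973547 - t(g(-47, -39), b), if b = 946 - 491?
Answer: -4973547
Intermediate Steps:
b = 455
t(B, x) = 0
-4973547 - t(g(-47, -39), b) = -4973547 - 1*0 = -4973547 + 0 = -4973547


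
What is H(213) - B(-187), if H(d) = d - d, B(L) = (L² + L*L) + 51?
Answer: -69989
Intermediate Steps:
B(L) = 51 + 2*L² (B(L) = (L² + L²) + 51 = 2*L² + 51 = 51 + 2*L²)
H(d) = 0
H(213) - B(-187) = 0 - (51 + 2*(-187)²) = 0 - (51 + 2*34969) = 0 - (51 + 69938) = 0 - 1*69989 = 0 - 69989 = -69989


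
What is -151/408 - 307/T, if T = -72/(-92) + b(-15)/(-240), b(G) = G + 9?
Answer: -115347713/303144 ≈ -380.50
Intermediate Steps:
b(G) = 9 + G
T = 743/920 (T = -72/(-92) + (9 - 15)/(-240) = -72*(-1/92) - 6*(-1/240) = 18/23 + 1/40 = 743/920 ≈ 0.80761)
-151/408 - 307/T = -151/408 - 307/743/920 = -151*1/408 - 307*920/743 = -151/408 - 282440/743 = -115347713/303144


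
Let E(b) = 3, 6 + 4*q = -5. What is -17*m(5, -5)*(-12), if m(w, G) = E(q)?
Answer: 612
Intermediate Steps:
q = -11/4 (q = -3/2 + (1/4)*(-5) = -3/2 - 5/4 = -11/4 ≈ -2.7500)
m(w, G) = 3
-17*m(5, -5)*(-12) = -17*3*(-12) = -51*(-12) = 612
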